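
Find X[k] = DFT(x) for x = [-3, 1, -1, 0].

X[k] = Σ(n=0 to 3) x[n] · ω_4^(nk)
where ω_4 = e^(-2πi/4)

Computing each X[k]:
X[0] = -3
X[1] = -2-1i
X[2] = -5
X[3] = -2+1i

X = [-3, -2-1i, -5, -2+1i]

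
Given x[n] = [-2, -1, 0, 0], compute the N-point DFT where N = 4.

X[k] = Σ(n=0 to 3) x[n] · ω_4^(nk)
where ω_4 = e^(-2πi/4)

Computing each X[k]:
X[0] = -3
X[1] = -2+1i
X[2] = -1
X[3] = -2-1i

X = [-3, -2+1i, -1, -2-1i]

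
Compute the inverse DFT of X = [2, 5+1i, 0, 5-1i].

x[n] = (1/4) Σ(k=0 to 3) X[k] · e^(2πikn/4)

Computing each x[n]:
x[0] = 3
x[1] = 0
x[2] = -2
x[3] = 1

x = [3, 0, -2, 1]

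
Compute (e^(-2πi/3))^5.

Since ω_3^3 = 1, powers reduce modulo 3.
5 mod 3 = 2
So ω_3^5 = ω_3^2 = e^(-2πi·2/3)

ω_3^5 = ω_3^2 = -0.5000+0.8660i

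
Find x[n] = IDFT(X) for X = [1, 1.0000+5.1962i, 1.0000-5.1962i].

x[n] = (1/3) Σ(k=0 to 2) X[k] · e^(2πikn/3)

Computing each x[n]:
x[0] = 1
x[1] = -3
x[2] = 3

x = [1, -3, 3]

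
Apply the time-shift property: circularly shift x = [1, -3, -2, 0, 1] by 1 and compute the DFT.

Time shift by 1: X_shifted[k] = ω_5^(1k) · X[k]
Shifted x = [1, 1, -3, -2, 0]

DFT(x[n-1]) = [-3, 5.3541-0.3633i, -1.3541-1.5388i, -1.3541+1.5388i, 5.3541+0.3633i]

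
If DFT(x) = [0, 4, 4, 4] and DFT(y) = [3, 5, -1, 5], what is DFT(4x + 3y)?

By linearity: DFT(4x + 3y) = 4·DFT(x) + 3·DFT(y)
= 4·[0, 4, 4, 4] + 3·[3, 5, -1, 5]

Computing element-wise:
Z[0] = 4·(0) + 3·(3) = 9
Z[1] = 4·(4) + 3·(5) = 31
Z[2] = 4·(4) + 3·(-1) = 13
Z[3] = 4·(4) + 3·(5) = 31

DFT(4x + 3y) = 4·X + 3·Y = [9, 31, 13, 31]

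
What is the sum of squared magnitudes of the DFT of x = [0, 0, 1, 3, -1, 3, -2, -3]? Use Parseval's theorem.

Parseval: Σ|x[n]|² = (1/N)Σ|X[k]|², so Σ|X[k]|² = N·Σ|x[n]|² = 8·33.0000

Σ|X[k]|² = N·Σ|x[n]|² = 8·33.0000 = 264.0000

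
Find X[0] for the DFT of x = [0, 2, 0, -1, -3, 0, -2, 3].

X[0] = Σ(n=0 to 7) x[n] · ω_8^0 = Σ x[n]
= (0) + (2) + (0) + (-1) + (-3) + (0) + (-2) + (3)

X[0] = -1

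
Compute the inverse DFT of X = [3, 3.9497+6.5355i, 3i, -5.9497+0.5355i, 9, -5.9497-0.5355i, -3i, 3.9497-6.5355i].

x[n] = (1/8) Σ(k=0 to 7) X[k] · e^(2πikn/8)

Computing each x[n]:
x[0] = 1
x[1] = -1
x[2] = 0
x[3] = -3
x[4] = 2
x[5] = -2
x[6] = 3
x[7] = 3

x = [1, -1, 0, -3, 2, -2, 3, 3]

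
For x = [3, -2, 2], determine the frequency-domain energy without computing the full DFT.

Parseval: Σ|x[n]|² = (1/N)Σ|X[k]|², so Σ|X[k]|² = N·Σ|x[n]|² = 3·17.0000

Σ|X[k]|² = N·Σ|x[n]|² = 3·17.0000 = 51.0000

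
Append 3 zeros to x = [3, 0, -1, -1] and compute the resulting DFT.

Original 4-point DFT: [1, 4-1i, 3, 4+1i]
Zero-padded 7-point DFT provides frequency interpolation.

DFT_7([x, 0, ...]) = [1, 4.1235+1.4088i, 3.2775-1.2157i, 2.5990+0.1931i, 2.5990-0.1931i, 3.2775+1.2157i, 4.1235-1.4088i]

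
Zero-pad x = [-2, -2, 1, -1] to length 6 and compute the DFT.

Original 4-point DFT: [-4, -3+1i, 2, -3-1i]
Zero-padded 6-point DFT provides frequency interpolation.

DFT_6([x, 0, ...]) = [-4, -2.5000+0.8660i, -2.5000+2.5981i, 2, -2.5000-2.5981i, -2.5000-0.8660i]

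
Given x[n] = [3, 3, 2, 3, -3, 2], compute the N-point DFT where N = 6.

X[k] = Σ(n=0 to 5) x[n] · ω_6^(nk)
where ω_6 = e^(-2πi/6)

Computing each X[k]:
X[0] = 10
X[1] = 3.0000-5.1962i
X[2] = 4.0000+3.4641i
X[3] = -6
X[4] = 4.0000-3.4641i
X[5] = 3.0000+5.1962i

X = [10, 3.0000-5.1962i, 4.0000+3.4641i, -6, 4.0000-3.4641i, 3.0000+5.1962i]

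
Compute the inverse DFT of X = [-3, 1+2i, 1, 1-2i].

x[n] = (1/4) Σ(k=0 to 3) X[k] · e^(2πikn/4)

Computing each x[n]:
x[0] = 0
x[1] = -2
x[2] = -1
x[3] = 0

x = [0, -2, -1, 0]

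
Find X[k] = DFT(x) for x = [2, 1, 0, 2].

X[k] = Σ(n=0 to 3) x[n] · ω_4^(nk)
where ω_4 = e^(-2πi/4)

Computing each X[k]:
X[0] = 5
X[1] = 2+1i
X[2] = -1
X[3] = 2-1i

X = [5, 2+1i, -1, 2-1i]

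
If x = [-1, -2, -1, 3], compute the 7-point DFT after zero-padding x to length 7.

Original 4-point DFT: [-1, 5i, -3, -5i]
Zero-padded 7-point DFT provides frequency interpolation.

DFT_7([x, 0, ...]) = [-1, -4.7274+1.2369i, 2.2165+3.8615i, -0.4891-2.8388i, -0.4891+2.8388i, 2.2165-3.8615i, -4.7274-1.2369i]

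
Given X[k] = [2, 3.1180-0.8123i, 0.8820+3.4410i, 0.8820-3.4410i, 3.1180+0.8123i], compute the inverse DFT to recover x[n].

x[n] = (1/5) Σ(k=0 to 4) X[k] · e^(2πikn/5)

Computing each x[n]:
x[0] = 2
x[1] = 0
x[2] = 1
x[3] = -2
x[4] = 1

x = [2, 0, 1, -2, 1]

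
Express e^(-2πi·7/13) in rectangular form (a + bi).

ω_13^7 = e^(-2πi·7/13)
= cos(-2π·7/13) + i·sin(-2π·7/13)
= cos(-14π/13) + i·sin(-14π/13)

ω_13^7 = cos(-14π/13) + i·sin(-14π/13) = -0.9709+0.2393i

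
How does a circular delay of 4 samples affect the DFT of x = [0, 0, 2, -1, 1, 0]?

Time shift by 4: X_shifted[k] = ω_6^(4k) · X[k]
Shifted x = [2, -1, 1, 0, 0, 0]

DFT(x[n-4]) = [2, 1, 2.0000+1.7321i, 4, 2.0000-1.7321i, 1]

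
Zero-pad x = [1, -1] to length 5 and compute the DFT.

Original 2-point DFT: [0, 2]
Zero-padded 5-point DFT provides frequency interpolation.

DFT_5([x, 0, ...]) = [0, 0.6910+0.9511i, 1.8090+0.5878i, 1.8090-0.5878i, 0.6910-0.9511i]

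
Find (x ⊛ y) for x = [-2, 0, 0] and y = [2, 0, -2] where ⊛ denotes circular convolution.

(x ⊛ y)[n] = Σ(m=0 to 2) x[m] · y[(n-m) mod 3]

Computing each output sample:
(x ⊛ y)[0] = -4
(x ⊛ y)[1] = 0
(x ⊛ y)[2] = 4

x ⊛ y = [-4, 0, 4]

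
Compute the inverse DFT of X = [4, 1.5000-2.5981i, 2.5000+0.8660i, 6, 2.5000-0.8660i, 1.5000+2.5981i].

x[n] = (1/6) Σ(k=0 to 5) X[k] · e^(2πikn/6)

Computing each x[n]:
x[0] = 3
x[1] = 0
x[2] = 2
x[3] = 0
x[4] = 0
x[5] = -1

x = [3, 0, 2, 0, 0, -1]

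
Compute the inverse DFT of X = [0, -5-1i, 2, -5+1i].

x[n] = (1/4) Σ(k=0 to 3) X[k] · e^(2πikn/4)

Computing each x[n]:
x[0] = -2
x[1] = 0
x[2] = 3
x[3] = -1

x = [-2, 0, 3, -1]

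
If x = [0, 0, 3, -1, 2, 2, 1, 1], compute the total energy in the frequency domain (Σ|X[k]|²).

Parseval: Σ|x[n]|² = (1/N)Σ|X[k]|², so Σ|X[k]|² = N·Σ|x[n]|² = 8·20.0000

Σ|X[k]|² = N·Σ|x[n]|² = 8·20.0000 = 160.0000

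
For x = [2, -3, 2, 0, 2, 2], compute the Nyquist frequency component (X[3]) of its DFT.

X[3] = Σ(n=0 to 5) x[n] · ω_6^(3n) where ω_6 = e^(-2πi/6)
= (2)·ω_6^0 + (-3)·ω_6^3 + (2)·ω_6^6 + (0)·ω_6^9 + (2)·ω_6^12 + (2)·ω_6^15

X[3] = 7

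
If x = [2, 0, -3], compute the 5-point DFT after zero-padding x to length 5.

Original 3-point DFT: [-1, 3.5000-2.5981i, 3.5000+2.5981i]
Zero-padded 5-point DFT provides frequency interpolation.

DFT_5([x, 0, ...]) = [-1, 4.4271+1.7634i, 1.0729-2.8532i, 1.0729+2.8532i, 4.4271-1.7634i]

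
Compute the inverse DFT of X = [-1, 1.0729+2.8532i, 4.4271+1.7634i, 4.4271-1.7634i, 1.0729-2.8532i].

x[n] = (1/5) Σ(k=0 to 4) X[k] · e^(2πikn/5)

Computing each x[n]:
x[0] = 2
x[1] = -3
x[2] = 0
x[3] = 0
x[4] = 0

x = [2, -3, 0, 0, 0]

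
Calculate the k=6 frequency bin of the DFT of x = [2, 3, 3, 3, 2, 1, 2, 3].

X[6] = Σ(n=0 to 7) x[n] · ω_8^(6n) where ω_8 = e^(-2πi/8)
= (2)·ω_8^0 + (3)·ω_8^6 + (3)·ω_8^12 + (3)·ω_8^18 + (2)·ω_8^24 + (1)·ω_8^30 + (2)·ω_8^36 + (3)·ω_8^42

X[6] = -1-2i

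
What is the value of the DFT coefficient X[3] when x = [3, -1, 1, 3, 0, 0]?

X[3] = Σ(n=0 to 5) x[n] · ω_6^(3n) where ω_6 = e^(-2πi/6)
= (3)·ω_6^0 + (-1)·ω_6^3 + (1)·ω_6^6 + (3)·ω_6^9 + (0)·ω_6^12 + (0)·ω_6^15

X[3] = 2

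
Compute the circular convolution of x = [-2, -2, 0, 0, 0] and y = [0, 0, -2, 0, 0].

(x ⊛ y)[n] = Σ(m=0 to 4) x[m] · y[(n-m) mod 5]

Computing each output sample:
(x ⊛ y)[0] = 0
(x ⊛ y)[1] = 0
(x ⊛ y)[2] = 4
(x ⊛ y)[3] = 4
(x ⊛ y)[4] = 0

x ⊛ y = [0, 0, 4, 4, 0]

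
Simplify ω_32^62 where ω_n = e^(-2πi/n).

Since ω_32^32 = 1, powers reduce modulo 32.
62 mod 32 = 30
So ω_32^62 = ω_32^30 = e^(-2πi·30/32)

ω_32^62 = ω_32^30 = 0.9239+0.3827i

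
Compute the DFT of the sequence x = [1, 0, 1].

X[k] = Σ(n=0 to 2) x[n] · ω_3^(nk)
where ω_3 = e^(-2πi/3)

Computing each X[k]:
X[0] = 2
X[1] = 0.5000+0.8660i
X[2] = 0.5000-0.8660i

X = [2, 0.5000+0.8660i, 0.5000-0.8660i]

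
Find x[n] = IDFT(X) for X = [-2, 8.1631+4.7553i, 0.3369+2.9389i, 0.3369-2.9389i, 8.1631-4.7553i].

x[n] = (1/5) Σ(k=0 to 4) X[k] · e^(2πikn/5)

Computing each x[n]:
x[0] = 3
x[1] = -2
x[2] = -3
x[3] = -3
x[4] = 3

x = [3, -2, -3, -3, 3]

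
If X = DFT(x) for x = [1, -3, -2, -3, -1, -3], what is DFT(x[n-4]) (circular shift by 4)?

Time shift by 4: X_shifted[k] = ω_6^(4k) · X[k]
Shifted x = [-2, -3, -1, -3, 1, -3]

DFT(x[n-4]) = [-11, -2.0000+1.7321i, -2.0000-1.7321i, 7, -2.0000+1.7321i, -2.0000-1.7321i]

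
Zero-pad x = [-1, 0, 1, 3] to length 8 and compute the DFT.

Original 4-point DFT: [3, -2+3i, -3, -2-3i]
Zero-padded 8-point DFT provides frequency interpolation.

DFT_8([x, 0, ...]) = [3, -3.1213-3.1213i, -2+3i, 1.1213-1.1213i, -3, 1.1213+1.1213i, -2-3i, -3.1213+3.1213i]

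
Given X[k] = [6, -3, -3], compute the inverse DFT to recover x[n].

x[n] = (1/3) Σ(k=0 to 2) X[k] · e^(2πikn/3)

Computing each x[n]:
x[0] = 0
x[1] = 3
x[2] = 3

x = [0, 3, 3]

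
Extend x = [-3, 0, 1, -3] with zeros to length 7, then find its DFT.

Original 4-point DFT: [-5, -4-3i, 1, -4+3i]
Zero-padded 7-point DFT provides frequency interpolation.

DFT_7([x, 0, ...]) = [-5, -0.5196+0.3267i, -5.7714-1.9116i, -1.7089+3.7066i, -1.7089-3.7066i, -5.7714+1.9116i, -0.5196-0.3267i]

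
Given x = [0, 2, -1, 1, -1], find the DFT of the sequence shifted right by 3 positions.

Time shift by 3: X_shifted[k] = ω_5^(3k) · X[k]
Shifted x = [-1, 1, -1, 0, 2]

DFT(x[n-3]) = [1, 0.7361+1.5388i, -3.7361-0.3633i, -3.7361+0.3633i, 0.7361-1.5388i]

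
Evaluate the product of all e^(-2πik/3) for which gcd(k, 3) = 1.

The primitive 3rd roots of unity are ω_3^k for k coprime to 3: k ∈ {1, 2}
Their product equals the constant term of the cyclotomic polynomial Φ_3(x) up to sign.
For n ≥ 3, the product of all primitive nth roots of unity is 1. (For n=1 it is 1; for n=2 it is -1.)

1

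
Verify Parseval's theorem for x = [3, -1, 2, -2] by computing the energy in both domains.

Time domain:
Σ|x[n]|² = |3|² + |-1|² + |2|² + |-2|² = 18.0000

Frequency domain:
(1/4)Σ|X[k]|² = (1/4)(|2|² + |1-1i|² + |8|² + |1+1i|²) = (1/4)·72.0000 = 18.0000

Both sides agree, confirming Parseval's theorem.

Σ|x[n]|² = (1/N)Σ|X[k]|² = 18.0000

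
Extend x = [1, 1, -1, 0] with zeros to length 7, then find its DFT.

Original 4-point DFT: [1, 2-1i, -1, 2+1i]
Zero-padded 7-point DFT provides frequency interpolation.

DFT_7([x, 0, ...]) = [1, 1.8460+0.1931i, 1.6784-1.4088i, -0.5245-1.2157i, -0.5245+1.2157i, 1.6784+1.4088i, 1.8460-0.1931i]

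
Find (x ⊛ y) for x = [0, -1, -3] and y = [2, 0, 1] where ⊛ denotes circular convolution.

(x ⊛ y)[n] = Σ(m=0 to 2) x[m] · y[(n-m) mod 3]

Computing each output sample:
(x ⊛ y)[0] = -1
(x ⊛ y)[1] = -5
(x ⊛ y)[2] = -6

x ⊛ y = [-1, -5, -6]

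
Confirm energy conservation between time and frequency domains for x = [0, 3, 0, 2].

Time domain:
Σ|x[n]|² = |0|² + |3|² + |0|² + |2|² = 13.0000

Frequency domain:
(1/4)Σ|X[k]|² = (1/4)(|5|² + |-1i|² + |-5|² + |1i|²) = (1/4)·52.0000 = 13.0000

Both sides agree, confirming Parseval's theorem.

Σ|x[n]|² = (1/N)Σ|X[k]|² = 13.0000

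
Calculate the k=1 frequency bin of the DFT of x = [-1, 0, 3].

X[1] = Σ(n=0 to 2) x[n] · ω_3^(1n) where ω_3 = e^(-2πi/3)
= (-1)·ω_3^0 + (0)·ω_3^1 + (3)·ω_3^2

X[1] = -2.5000+2.5981i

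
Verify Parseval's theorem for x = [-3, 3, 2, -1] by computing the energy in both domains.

Time domain:
Σ|x[n]|² = |-3|² + |3|² + |2|² + |-1|² = 23.0000

Frequency domain:
(1/4)Σ|X[k]|² = (1/4)(|1|² + |-5-4i|² + |-3|² + |-5+4i|²) = (1/4)·92.0000 = 23.0000

Both sides agree, confirming Parseval's theorem.

Σ|x[n]|² = (1/N)Σ|X[k]|² = 23.0000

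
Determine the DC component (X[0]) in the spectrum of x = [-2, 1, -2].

X[0] = Σ(n=0 to 2) x[n] · ω_3^0 = Σ x[n]
= (-2) + (1) + (-2)

X[0] = -3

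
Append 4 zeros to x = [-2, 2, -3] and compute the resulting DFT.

Original 3-point DFT: [-3, -1.5000-4.3301i, -1.5000+4.3301i]
Zero-padded 7-point DFT provides frequency interpolation.

DFT_7([x, 0, ...]) = [-3, -0.0855+1.3611i, 0.2579-3.2515i, -5.6724-3.2133i, -5.6724+3.2133i, 0.2579+3.2515i, -0.0855-1.3611i]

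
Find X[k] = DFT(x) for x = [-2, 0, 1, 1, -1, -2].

X[k] = Σ(n=0 to 5) x[n] · ω_6^(nk)
where ω_6 = e^(-2πi/6)

Computing each X[k]:
X[0] = -3
X[1] = -4.0000-3.4641i
X[2] = 0
X[3] = -1
X[4] = 0
X[5] = -4.0000+3.4641i

X = [-3, -4.0000-3.4641i, 0, -1, 0, -4.0000+3.4641i]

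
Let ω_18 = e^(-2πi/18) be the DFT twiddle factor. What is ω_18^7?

ω_18^7 = e^(-2πi·7/18)
= cos(-2π·7/18) + i·sin(-2π·7/18)
= cos(-14π/18) + i·sin(-14π/18)

ω_18^7 = cos(-14π/18) + i·sin(-14π/18) = -0.7660-0.6428i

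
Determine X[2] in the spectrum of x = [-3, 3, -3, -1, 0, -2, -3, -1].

X[2] = Σ(n=0 to 7) x[n] · ω_8^(2n) where ω_8 = e^(-2πi/8)
= (-3)·ω_8^0 + (3)·ω_8^2 + (-3)·ω_8^4 + (-1)·ω_8^6 + (0)·ω_8^8 + (-2)·ω_8^10 + (-3)·ω_8^12 + (-1)·ω_8^14

X[2] = 3-3i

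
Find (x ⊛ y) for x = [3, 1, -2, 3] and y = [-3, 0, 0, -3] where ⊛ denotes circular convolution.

(x ⊛ y)[n] = Σ(m=0 to 3) x[m] · y[(n-m) mod 4]

Computing each output sample:
(x ⊛ y)[0] = -12
(x ⊛ y)[1] = 3
(x ⊛ y)[2] = -3
(x ⊛ y)[3] = -18

x ⊛ y = [-12, 3, -3, -18]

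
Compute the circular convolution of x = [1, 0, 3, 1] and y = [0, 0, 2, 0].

(x ⊛ y)[n] = Σ(m=0 to 3) x[m] · y[(n-m) mod 4]

Computing each output sample:
(x ⊛ y)[0] = 6
(x ⊛ y)[1] = 2
(x ⊛ y)[2] = 2
(x ⊛ y)[3] = 0

x ⊛ y = [6, 2, 2, 0]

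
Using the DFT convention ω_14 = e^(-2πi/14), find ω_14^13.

ω_14^13 = e^(-2πi·13/14)
= cos(-2π·13/14) + i·sin(-2π·13/14)
= cos(-26π/14) + i·sin(-26π/14)

ω_14^13 = cos(-26π/14) + i·sin(-26π/14) = 0.9010+0.4339i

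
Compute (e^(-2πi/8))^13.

Since ω_8^8 = 1, powers reduce modulo 8.
13 mod 8 = 5
So ω_8^13 = ω_8^5 = e^(-2πi·5/8)

ω_8^13 = ω_8^5 = -0.7071+0.7071i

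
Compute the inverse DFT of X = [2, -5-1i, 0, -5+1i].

x[n] = (1/4) Σ(k=0 to 3) X[k] · e^(2πikn/4)

Computing each x[n]:
x[0] = -2
x[1] = 1
x[2] = 3
x[3] = 0

x = [-2, 1, 3, 0]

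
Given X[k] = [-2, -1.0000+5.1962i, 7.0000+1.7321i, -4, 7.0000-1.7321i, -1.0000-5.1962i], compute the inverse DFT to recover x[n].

x[n] = (1/6) Σ(k=0 to 5) X[k] · e^(2πikn/6)

Computing each x[n]:
x[0] = 1
x[1] = -3
x[2] = -3
x[3] = 3
x[4] = -1
x[5] = 1

x = [1, -3, -3, 3, -1, 1]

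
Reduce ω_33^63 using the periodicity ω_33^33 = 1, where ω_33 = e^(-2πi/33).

Since ω_33^33 = 1, powers reduce modulo 33.
63 mod 33 = 30
So ω_33^63 = ω_33^30 = e^(-2πi·30/33)

ω_33^63 = ω_33^30 = 0.8413+0.5406i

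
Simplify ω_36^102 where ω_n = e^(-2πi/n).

Since ω_36^36 = 1, powers reduce modulo 36.
102 mod 36 = 30
So ω_36^102 = ω_36^30 = e^(-2πi·30/36)

ω_36^102 = ω_36^30 = 0.5000+0.8660i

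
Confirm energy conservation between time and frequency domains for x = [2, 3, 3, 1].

Time domain:
Σ|x[n]|² = |2|² + |3|² + |3|² + |1|² = 23.0000

Frequency domain:
(1/4)Σ|X[k]|² = (1/4)(|9|² + |-1-2i|² + |1|² + |-1+2i|²) = (1/4)·92.0000 = 23.0000

Both sides agree, confirming Parseval's theorem.

Σ|x[n]|² = (1/N)Σ|X[k]|² = 23.0000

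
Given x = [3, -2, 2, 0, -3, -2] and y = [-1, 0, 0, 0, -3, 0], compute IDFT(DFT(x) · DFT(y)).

(x ⊛ y)[n] = Σ(m=0 to 5) x[m] · y[(n-m) mod 6]

Computing each output sample:
(x ⊛ y)[0] = -9
(x ⊛ y)[1] = 2
(x ⊛ y)[2] = 7
(x ⊛ y)[3] = 6
(x ⊛ y)[4] = -6
(x ⊛ y)[5] = 8

x ⊛ y = [-9, 2, 7, 6, -6, 8]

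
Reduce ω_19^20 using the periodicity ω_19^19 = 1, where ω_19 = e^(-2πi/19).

Since ω_19^19 = 1, powers reduce modulo 19.
20 mod 19 = 1
So ω_19^20 = ω_19^1 = e^(-2πi·1/19)

ω_19^20 = ω_19^1 = 0.9458-0.3247i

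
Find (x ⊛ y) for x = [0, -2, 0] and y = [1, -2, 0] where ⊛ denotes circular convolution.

(x ⊛ y)[n] = Σ(m=0 to 2) x[m] · y[(n-m) mod 3]

Computing each output sample:
(x ⊛ y)[0] = 0
(x ⊛ y)[1] = -2
(x ⊛ y)[2] = 4

x ⊛ y = [0, -2, 4]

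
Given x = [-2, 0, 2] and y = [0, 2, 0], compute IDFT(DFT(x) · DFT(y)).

(x ⊛ y)[n] = Σ(m=0 to 2) x[m] · y[(n-m) mod 3]

Computing each output sample:
(x ⊛ y)[0] = 4
(x ⊛ y)[1] = -4
(x ⊛ y)[2] = 0

x ⊛ y = [4, -4, 0]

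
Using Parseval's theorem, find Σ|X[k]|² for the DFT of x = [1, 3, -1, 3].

Parseval: Σ|x[n]|² = (1/N)Σ|X[k]|², so Σ|X[k]|² = N·Σ|x[n]|² = 4·20.0000

Σ|X[k]|² = N·Σ|x[n]|² = 4·20.0000 = 80.0000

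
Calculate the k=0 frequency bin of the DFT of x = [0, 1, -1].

X[0] = Σ(n=0 to 2) x[n] · ω_3^0 = Σ x[n]
= (0) + (1) + (-1)

X[0] = 0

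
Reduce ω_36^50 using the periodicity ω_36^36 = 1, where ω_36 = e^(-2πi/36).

Since ω_36^36 = 1, powers reduce modulo 36.
50 mod 36 = 14
So ω_36^50 = ω_36^14 = e^(-2πi·14/36)

ω_36^50 = ω_36^14 = -0.7660-0.6428i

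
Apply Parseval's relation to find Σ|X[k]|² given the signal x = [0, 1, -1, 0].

Parseval: Σ|x[n]|² = (1/N)Σ|X[k]|², so Σ|X[k]|² = N·Σ|x[n]|² = 4·2.0000

Σ|X[k]|² = N·Σ|x[n]|² = 4·2.0000 = 8.0000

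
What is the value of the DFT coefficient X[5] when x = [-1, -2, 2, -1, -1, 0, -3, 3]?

X[5] = Σ(n=0 to 7) x[n] · ω_8^(5n) where ω_8 = e^(-2πi/8)
= (-1)·ω_8^0 + (-2)·ω_8^5 + (2)·ω_8^10 + (-1)·ω_8^15 + (-1)·ω_8^20 + (0)·ω_8^25 + (-3)·ω_8^30 + (3)·ω_8^35

X[5] = -1.4142-9.2426i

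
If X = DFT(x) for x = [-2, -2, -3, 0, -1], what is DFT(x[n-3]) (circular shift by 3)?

Time shift by 3: X_shifted[k] = ω_5^(3k) · X[k]
Shifted x = [-3, 0, -1, -2, -2]

DFT(x[n-3]) = [-8, -1.1910-2.4899i, -2.3090-0.2245i, -2.3090+0.2245i, -1.1910+2.4899i]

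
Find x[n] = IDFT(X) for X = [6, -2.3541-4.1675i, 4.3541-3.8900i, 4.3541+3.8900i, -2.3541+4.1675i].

x[n] = (1/5) Σ(k=0 to 4) X[k] · e^(2πikn/5)

Computing each x[n]:
x[0] = 2
x[1] = 2
x[2] = 2
x[3] = 3
x[4] = -3

x = [2, 2, 2, 3, -3]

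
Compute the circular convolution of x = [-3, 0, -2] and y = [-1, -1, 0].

(x ⊛ y)[n] = Σ(m=0 to 2) x[m] · y[(n-m) mod 3]

Computing each output sample:
(x ⊛ y)[0] = 5
(x ⊛ y)[1] = 3
(x ⊛ y)[2] = 2

x ⊛ y = [5, 3, 2]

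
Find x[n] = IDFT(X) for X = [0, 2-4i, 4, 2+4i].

x[n] = (1/4) Σ(k=0 to 3) X[k] · e^(2πikn/4)

Computing each x[n]:
x[0] = 2
x[1] = 1
x[2] = 0
x[3] = -3

x = [2, 1, 0, -3]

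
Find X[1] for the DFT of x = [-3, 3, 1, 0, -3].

X[1] = Σ(n=0 to 4) x[n] · ω_5^(1n) where ω_5 = e^(-2πi/5)
= (-3)·ω_5^0 + (3)·ω_5^1 + (1)·ω_5^2 + (0)·ω_5^3 + (-3)·ω_5^4

X[1] = -3.8090-6.2941i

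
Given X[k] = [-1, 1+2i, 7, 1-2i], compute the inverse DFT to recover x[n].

x[n] = (1/4) Σ(k=0 to 3) X[k] · e^(2πikn/4)

Computing each x[n]:
x[0] = 2
x[1] = -3
x[2] = 1
x[3] = -1

x = [2, -3, 1, -1]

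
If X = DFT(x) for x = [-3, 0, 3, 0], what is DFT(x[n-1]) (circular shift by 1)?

Time shift by 1: X_shifted[k] = ω_4^(1k) · X[k]
Shifted x = [0, -3, 0, 3]

DFT(x[n-1]) = [0, 6i, 0, -6i]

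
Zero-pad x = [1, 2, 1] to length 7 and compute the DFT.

Original 3-point DFT: [4, -0.5000-0.8660i, -0.5000+0.8660i]
Zero-padded 7-point DFT provides frequency interpolation.

DFT_7([x, 0, ...]) = [4, 2.0245-2.5386i, -0.3460-1.5160i, -0.1784-0.0859i, -0.1784+0.0859i, -0.3460+1.5160i, 2.0245+2.5386i]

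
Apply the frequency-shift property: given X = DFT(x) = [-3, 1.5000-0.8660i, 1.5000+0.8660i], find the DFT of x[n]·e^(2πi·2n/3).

Modulation property: DFT(ω_3^(-2n)·x[n]) = X[(k-2) mod 3], so circularly shift X by 2 positions.

X[k-2] = [1.5000-0.8660i, 1.5000+0.8660i, -3]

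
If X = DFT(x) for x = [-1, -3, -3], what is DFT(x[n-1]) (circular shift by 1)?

Time shift by 1: X_shifted[k] = ω_3^(1k) · X[k]
Shifted x = [-3, -1, -3]

DFT(x[n-1]) = [-7, -1.0000-1.7321i, -1.0000+1.7321i]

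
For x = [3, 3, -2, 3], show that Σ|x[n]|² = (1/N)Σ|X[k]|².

Time domain:
Σ|x[n]|² = |3|² + |3|² + |-2|² + |3|² = 31.0000

Frequency domain:
(1/4)Σ|X[k]|² = (1/4)(|7|² + |5|² + |-5|² + |5|²) = (1/4)·124.0000 = 31.0000

Both sides agree, confirming Parseval's theorem.

Σ|x[n]|² = (1/N)Σ|X[k]|² = 31.0000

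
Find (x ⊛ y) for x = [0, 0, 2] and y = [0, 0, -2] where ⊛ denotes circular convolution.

(x ⊛ y)[n] = Σ(m=0 to 2) x[m] · y[(n-m) mod 3]

Computing each output sample:
(x ⊛ y)[0] = 0
(x ⊛ y)[1] = -4
(x ⊛ y)[2] = 0

x ⊛ y = [0, -4, 0]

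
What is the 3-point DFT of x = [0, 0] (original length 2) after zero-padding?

Original 2-point DFT: [0, 0]
Zero-padded 3-point DFT provides frequency interpolation.

DFT_3([x, 0, ...]) = [0, 0, 0]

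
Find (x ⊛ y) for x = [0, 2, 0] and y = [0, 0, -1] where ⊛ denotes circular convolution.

(x ⊛ y)[n] = Σ(m=0 to 2) x[m] · y[(n-m) mod 3]

Computing each output sample:
(x ⊛ y)[0] = -2
(x ⊛ y)[1] = 0
(x ⊛ y)[2] = 0

x ⊛ y = [-2, 0, 0]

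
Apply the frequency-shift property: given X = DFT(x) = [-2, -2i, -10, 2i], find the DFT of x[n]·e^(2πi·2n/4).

Modulation property: DFT(ω_4^(-2n)·x[n]) = X[(k-2) mod 4], so circularly shift X by 2 positions.

X[k-2] = [-10, 2i, -2, -2i]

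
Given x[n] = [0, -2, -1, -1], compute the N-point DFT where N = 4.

X[k] = Σ(n=0 to 3) x[n] · ω_4^(nk)
where ω_4 = e^(-2πi/4)

Computing each X[k]:
X[0] = -4
X[1] = 1+1i
X[2] = 2
X[3] = 1-1i

X = [-4, 1+1i, 2, 1-1i]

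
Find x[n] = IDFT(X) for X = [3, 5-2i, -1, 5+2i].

x[n] = (1/4) Σ(k=0 to 3) X[k] · e^(2πikn/4)

Computing each x[n]:
x[0] = 3
x[1] = 2
x[2] = -2
x[3] = 0

x = [3, 2, -2, 0]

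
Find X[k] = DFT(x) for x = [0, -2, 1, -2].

X[k] = Σ(n=0 to 3) x[n] · ω_4^(nk)
where ω_4 = e^(-2πi/4)

Computing each X[k]:
X[0] = -3
X[1] = -1
X[2] = 5
X[3] = -1

X = [-3, -1, 5, -1]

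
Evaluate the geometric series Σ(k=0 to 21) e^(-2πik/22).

Sum of all nth roots of unity equals 0 for n > 1 (geometric series with r ≠ 1).

0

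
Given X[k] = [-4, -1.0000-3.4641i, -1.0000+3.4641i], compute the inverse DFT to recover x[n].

x[n] = (1/3) Σ(k=0 to 2) X[k] · e^(2πikn/3)

Computing each x[n]:
x[0] = -2
x[1] = 1
x[2] = -3

x = [-2, 1, -3]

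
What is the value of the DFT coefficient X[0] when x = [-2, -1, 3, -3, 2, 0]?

X[0] = Σ(n=0 to 5) x[n] · ω_6^0 = Σ x[n]
= (-2) + (-1) + (3) + (-3) + (2) + (0)

X[0] = -1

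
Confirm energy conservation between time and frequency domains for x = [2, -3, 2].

Time domain:
Σ|x[n]|² = |2|² + |-3|² + |2|² = 17.0000

Frequency domain:
(1/3)Σ|X[k]|² = (1/3)(|1|² + |2.5000+4.3301i|² + |2.5000-4.3301i|²) = (1/3)·51.0000 = 17.0000

Both sides agree, confirming Parseval's theorem.

Σ|x[n]|² = (1/N)Σ|X[k]|² = 17.0000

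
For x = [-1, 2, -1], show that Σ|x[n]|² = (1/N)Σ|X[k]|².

Time domain:
Σ|x[n]|² = |-1|² + |2|² + |-1|² = 6.0000

Frequency domain:
(1/3)Σ|X[k]|² = (1/3)(|0|² + |-1.5000-2.5981i|² + |-1.5000+2.5981i|²) = (1/3)·18.0000 = 6.0000

Both sides agree, confirming Parseval's theorem.

Σ|x[n]|² = (1/N)Σ|X[k]|² = 6.0000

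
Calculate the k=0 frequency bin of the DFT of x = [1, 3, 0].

X[0] = Σ(n=0 to 2) x[n] · ω_3^0 = Σ x[n]
= (1) + (3) + (0)

X[0] = 4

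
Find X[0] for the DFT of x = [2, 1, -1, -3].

X[0] = Σ(n=0 to 3) x[n] · ω_4^0 = Σ x[n]
= (2) + (1) + (-1) + (-3)

X[0] = -1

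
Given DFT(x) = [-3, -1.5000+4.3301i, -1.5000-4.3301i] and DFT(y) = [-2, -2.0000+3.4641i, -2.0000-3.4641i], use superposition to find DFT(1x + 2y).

By linearity: DFT(1x + 2y) = 1·DFT(x) + 2·DFT(y)
= 1·[-3, -1.5000+4.3301i, -1.5000-4.3301i] + 2·[-2, -2.0000+3.4641i, -2.0000-3.4641i]

Computing element-wise:
Z[0] = 1·(-3) + 2·(-2) = -7
Z[1] = 1·(-1.5000+4.3301i) + 2·(-2.0000+3.4641i) = -5.5000+11.2583i
Z[2] = 1·(-1.5000-4.3301i) + 2·(-2.0000-3.4641i) = -5.5000-11.2583i

DFT(1x + 2y) = 1·X + 2·Y = [-7, -5.5000+11.2583i, -5.5000-11.2583i]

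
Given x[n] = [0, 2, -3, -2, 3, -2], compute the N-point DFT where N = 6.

X[k] = Σ(n=0 to 5) x[n] · ω_6^(nk)
where ω_6 = e^(-2πi/6)

Computing each X[k]:
X[0] = -2
X[1] = 2.0000+1.7321i
X[2] = -2.0000-8.6603i
X[3] = 2
X[4] = -2.0000+8.6603i
X[5] = 2.0000-1.7321i

X = [-2, 2.0000+1.7321i, -2.0000-8.6603i, 2, -2.0000+8.6603i, 2.0000-1.7321i]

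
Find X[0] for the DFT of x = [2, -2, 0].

X[0] = Σ(n=0 to 2) x[n] · ω_3^0 = Σ x[n]
= (2) + (-2) + (0)

X[0] = 0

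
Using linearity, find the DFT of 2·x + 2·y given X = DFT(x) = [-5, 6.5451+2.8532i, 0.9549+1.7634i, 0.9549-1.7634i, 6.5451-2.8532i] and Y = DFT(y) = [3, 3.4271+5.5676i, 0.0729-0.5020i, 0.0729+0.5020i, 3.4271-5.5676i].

By linearity: DFT(2x + 2y) = 2·DFT(x) + 2·DFT(y)
= 2·[-5, 6.5451+2.8532i, 0.9549+1.7634i, 0.9549-1.7634i, 6.5451-2.8532i] + 2·[3, 3.4271+5.5676i, 0.0729-0.5020i, 0.0729+0.5020i, 3.4271-5.5676i]

Computing element-wise:
Z[0] = 2·(-5) + 2·(3) = -4
Z[1] = 2·(6.5451+2.8532i) + 2·(3.4271+5.5676i) = 19.9444+16.8416i
Z[2] = 2·(0.9549+1.7634i) + 2·(0.0729-0.5020i) = 2.0556+2.5228i
Z[3] = 2·(0.9549-1.7634i) + 2·(0.0729+0.5020i) = 2.0556-2.5228i
Z[4] = 2·(6.5451-2.8532i) + 2·(3.4271-5.5676i) = 19.9444-16.8416i

DFT(2x + 2y) = 2·X + 2·Y = [-4, 19.9444+16.8416i, 2.0556+2.5228i, 2.0556-2.5228i, 19.9444-16.8416i]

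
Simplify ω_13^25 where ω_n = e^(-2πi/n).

Since ω_13^13 = 1, powers reduce modulo 13.
25 mod 13 = 12
So ω_13^25 = ω_13^12 = e^(-2πi·12/13)

ω_13^25 = ω_13^12 = 0.8855+0.4647i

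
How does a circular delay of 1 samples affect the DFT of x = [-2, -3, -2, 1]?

Time shift by 1: X_shifted[k] = ω_4^(1k) · X[k]
Shifted x = [1, -2, -3, -2]

DFT(x[n-1]) = [-6, 4, 2, 4]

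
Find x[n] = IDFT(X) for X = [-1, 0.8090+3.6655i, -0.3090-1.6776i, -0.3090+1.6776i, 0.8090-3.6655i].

x[n] = (1/5) Σ(k=0 to 4) X[k] · e^(2πikn/5)

Computing each x[n]:
x[0] = 0
x[1] = -1
x[2] = -2
x[3] = 1
x[4] = 1

x = [0, -1, -2, 1, 1]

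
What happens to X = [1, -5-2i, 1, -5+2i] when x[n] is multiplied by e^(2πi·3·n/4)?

Modulation property: DFT(ω_4^(-3n)·x[n]) = X[(k-3) mod 4], so circularly shift X by 3 positions.

X[k-3] = [-5-2i, 1, -5+2i, 1]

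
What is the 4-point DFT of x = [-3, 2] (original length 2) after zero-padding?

Original 2-point DFT: [-1, -5]
Zero-padded 4-point DFT provides frequency interpolation.

DFT_4([x, 0, ...]) = [-1, -3-2i, -5, -3+2i]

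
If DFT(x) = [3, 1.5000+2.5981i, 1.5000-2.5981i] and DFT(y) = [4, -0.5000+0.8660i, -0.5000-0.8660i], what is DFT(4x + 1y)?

By linearity: DFT(4x + 1y) = 4·DFT(x) + 1·DFT(y)
= 4·[3, 1.5000+2.5981i, 1.5000-2.5981i] + 1·[4, -0.5000+0.8660i, -0.5000-0.8660i]

Computing element-wise:
Z[0] = 4·(3) + 1·(4) = 16
Z[1] = 4·(1.5000+2.5981i) + 1·(-0.5000+0.8660i) = 5.5000+11.2584i
Z[2] = 4·(1.5000-2.5981i) + 1·(-0.5000-0.8660i) = 5.5000-11.2584i

DFT(4x + 1y) = 4·X + 1·Y = [16, 5.5000+11.2584i, 5.5000-11.2584i]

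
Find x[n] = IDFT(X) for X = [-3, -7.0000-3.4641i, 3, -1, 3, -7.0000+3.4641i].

x[n] = (1/6) Σ(k=0 to 5) X[k] · e^(2πikn/6)

Computing each x[n]:
x[0] = -2
x[1] = -1
x[2] = 1
x[3] = 3
x[4] = -1
x[5] = -3

x = [-2, -1, 1, 3, -1, -3]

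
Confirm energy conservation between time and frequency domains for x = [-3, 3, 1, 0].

Time domain:
Σ|x[n]|² = |-3|² + |3|² + |1|² + |0|² = 19.0000

Frequency domain:
(1/4)Σ|X[k]|² = (1/4)(|1|² + |-4-3i|² + |-5|² + |-4+3i|²) = (1/4)·76.0000 = 19.0000

Both sides agree, confirming Parseval's theorem.

Σ|x[n]|² = (1/N)Σ|X[k]|² = 19.0000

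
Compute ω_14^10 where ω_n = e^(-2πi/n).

ω_14^10 = e^(-2πi·10/14)
= cos(-2π·10/14) + i·sin(-2π·10/14)
= cos(-20π/14) + i·sin(-20π/14)

ω_14^10 = cos(-20π/14) + i·sin(-20π/14) = -0.2225+0.9749i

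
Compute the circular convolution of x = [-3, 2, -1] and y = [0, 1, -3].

(x ⊛ y)[n] = Σ(m=0 to 2) x[m] · y[(n-m) mod 3]

Computing each output sample:
(x ⊛ y)[0] = -7
(x ⊛ y)[1] = 0
(x ⊛ y)[2] = 11

x ⊛ y = [-7, 0, 11]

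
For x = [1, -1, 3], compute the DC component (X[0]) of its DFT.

X[0] = Σ(n=0 to 2) x[n] · ω_3^0 = Σ x[n]
= (1) + (-1) + (3)

X[0] = 3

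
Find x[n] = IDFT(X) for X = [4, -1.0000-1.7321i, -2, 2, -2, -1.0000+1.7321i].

x[n] = (1/6) Σ(k=0 to 5) X[k] · e^(2πikn/6)

Computing each x[n]:
x[0] = 0
x[1] = 1
x[2] = 2
x[3] = 0
x[4] = 1
x[5] = 0

x = [0, 1, 2, 0, 1, 0]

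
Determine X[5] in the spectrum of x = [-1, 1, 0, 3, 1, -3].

X[5] = Σ(n=0 to 5) x[n] · ω_6^(5n) where ω_6 = e^(-2πi/6)
= (-1)·ω_6^0 + (1)·ω_6^5 + (0)·ω_6^10 + (3)·ω_6^15 + (1)·ω_6^20 + (-3)·ω_6^25

X[5] = -5.5000+2.5981i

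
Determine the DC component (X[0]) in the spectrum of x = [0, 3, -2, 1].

X[0] = Σ(n=0 to 3) x[n] · ω_4^0 = Σ x[n]
= (0) + (3) + (-2) + (1)

X[0] = 2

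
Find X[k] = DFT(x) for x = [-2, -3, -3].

X[k] = Σ(n=0 to 2) x[n] · ω_3^(nk)
where ω_3 = e^(-2πi/3)

Computing each X[k]:
X[0] = -8
X[1] = 1
X[2] = 1

X = [-8, 1, 1]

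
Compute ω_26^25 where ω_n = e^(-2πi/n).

ω_26^25 = e^(-2πi·25/26)
= cos(-2π·25/26) + i·sin(-2π·25/26)
= cos(-50π/26) + i·sin(-50π/26)

ω_26^25 = cos(-50π/26) + i·sin(-50π/26) = 0.9709+0.2393i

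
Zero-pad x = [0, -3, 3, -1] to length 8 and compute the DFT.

Original 4-point DFT: [-1, -3+2i, 7, -3-2i]
Zero-padded 8-point DFT provides frequency interpolation.

DFT_8([x, 0, ...]) = [-1, -1.4142-0.1716i, -3+2i, 1.4142+5.8284i, 7, 1.4142-5.8284i, -3-2i, -1.4142+0.1716i]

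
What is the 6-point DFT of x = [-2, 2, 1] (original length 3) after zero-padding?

Original 3-point DFT: [1, -3.5000-0.8660i, -3.5000+0.8660i]
Zero-padded 6-point DFT provides frequency interpolation.

DFT_6([x, 0, ...]) = [1, -1.5000-2.5981i, -3.5000-0.8660i, -3, -3.5000+0.8660i, -1.5000+2.5981i]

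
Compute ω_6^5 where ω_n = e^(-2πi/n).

ω_6^5 = e^(-2πi·5/6)
= cos(-2π·5/6) + i·sin(-2π·5/6)
= cos(-10π/6) + i·sin(-10π/6)

ω_6^5 = cos(-10π/6) + i·sin(-10π/6) = 0.5000+0.8660i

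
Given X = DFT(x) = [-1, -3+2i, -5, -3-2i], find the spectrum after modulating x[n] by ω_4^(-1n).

Modulation property: DFT(ω_4^(-1n)·x[n]) = X[(k-1) mod 4], so circularly shift X by 1 positions.

X[k-1] = [-3-2i, -1, -3+2i, -5]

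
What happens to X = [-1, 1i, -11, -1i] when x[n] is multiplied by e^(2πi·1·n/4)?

Modulation property: DFT(ω_4^(-1n)·x[n]) = X[(k-1) mod 4], so circularly shift X by 1 positions.

X[k-1] = [-1i, -1, 1i, -11]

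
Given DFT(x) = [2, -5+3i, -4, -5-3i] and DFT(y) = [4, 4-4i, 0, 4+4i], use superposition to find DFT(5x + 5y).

By linearity: DFT(5x + 5y) = 5·DFT(x) + 5·DFT(y)
= 5·[2, -5+3i, -4, -5-3i] + 5·[4, 4-4i, 0, 4+4i]

Computing element-wise:
Z[0] = 5·(2) + 5·(4) = 30
Z[1] = 5·(-5+3i) + 5·(4-4i) = -5-5i
Z[2] = 5·(-4) + 5·(0) = -20
Z[3] = 5·(-5-3i) + 5·(4+4i) = -5+5i

DFT(5x + 5y) = 5·X + 5·Y = [30, -5-5i, -20, -5+5i]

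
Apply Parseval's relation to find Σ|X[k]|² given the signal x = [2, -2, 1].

Parseval: Σ|x[n]|² = (1/N)Σ|X[k]|², so Σ|X[k]|² = N·Σ|x[n]|² = 3·9.0000

Σ|X[k]|² = N·Σ|x[n]|² = 3·9.0000 = 27.0000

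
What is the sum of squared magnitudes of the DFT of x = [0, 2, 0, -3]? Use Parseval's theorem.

Parseval: Σ|x[n]|² = (1/N)Σ|X[k]|², so Σ|X[k]|² = N·Σ|x[n]|² = 4·13.0000

Σ|X[k]|² = N·Σ|x[n]|² = 4·13.0000 = 52.0000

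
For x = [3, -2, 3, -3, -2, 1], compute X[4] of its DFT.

X[4] = Σ(n=0 to 5) x[n] · ω_6^(4n) where ω_6 = e^(-2πi/6)
= (3)·ω_6^0 + (-2)·ω_6^4 + (3)·ω_6^8 + (-3)·ω_6^12 + (-2)·ω_6^16 + (1)·ω_6^20

X[4] = -6.9282i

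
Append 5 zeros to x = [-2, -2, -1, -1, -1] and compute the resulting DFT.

Original 5-point DFT: [-7, -1.3090+0.9511i, -0.1910+0.5878i, -0.1910-0.5878i, -1.3090-0.9511i]
Zero-padded 10-point DFT provides frequency interpolation.

DFT_10([x, 0, ...]) = [-7, -2.8090+3.6655i, -1.3090+0.9511i, -1.6910+1.6776i, -0.1910+0.5878i, -1, -0.1910-0.5878i, -1.6910-1.6776i, -1.3090-0.9511i, -2.8090-3.6655i]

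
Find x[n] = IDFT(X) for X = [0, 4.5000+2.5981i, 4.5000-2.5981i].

x[n] = (1/3) Σ(k=0 to 2) X[k] · e^(2πikn/3)

Computing each x[n]:
x[0] = 3
x[1] = -3
x[2] = 0

x = [3, -3, 0]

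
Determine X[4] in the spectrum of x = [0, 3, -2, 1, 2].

X[4] = Σ(n=0 to 4) x[n] · ω_5^(4n) where ω_5 = e^(-2πi/5)
= (0)·ω_5^0 + (3)·ω_5^4 + (-2)·ω_5^8 + (1)·ω_5^12 + (2)·ω_5^16

X[4] = 2.3541-0.8123i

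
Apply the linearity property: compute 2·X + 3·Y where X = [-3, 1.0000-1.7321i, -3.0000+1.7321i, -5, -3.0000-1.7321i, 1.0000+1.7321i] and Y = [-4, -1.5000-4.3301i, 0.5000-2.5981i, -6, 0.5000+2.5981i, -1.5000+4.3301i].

By linearity: DFT(2x + 3y) = 2·DFT(x) + 3·DFT(y)
= 2·[-3, 1.0000-1.7321i, -3.0000+1.7321i, -5, -3.0000-1.7321i, 1.0000+1.7321i] + 3·[-4, -1.5000-4.3301i, 0.5000-2.5981i, -6, 0.5000+2.5981i, -1.5000+4.3301i]

Computing element-wise:
Z[0] = 2·(-3) + 3·(-4) = -18
Z[1] = 2·(1.0000-1.7321i) + 3·(-1.5000-4.3301i) = -2.5000-16.4545i
Z[2] = 2·(-3.0000+1.7321i) + 3·(0.5000-2.5981i) = -4.5000-4.3301i
Z[3] = 2·(-5) + 3·(-6) = -28
Z[4] = 2·(-3.0000-1.7321i) + 3·(0.5000+2.5981i) = -4.5000+4.3301i
Z[5] = 2·(1.0000+1.7321i) + 3·(-1.5000+4.3301i) = -2.5000+16.4545i

DFT(2x + 3y) = 2·X + 3·Y = [-18, -2.5000-16.4545i, -4.5000-4.3301i, -28, -4.5000+4.3301i, -2.5000+16.4545i]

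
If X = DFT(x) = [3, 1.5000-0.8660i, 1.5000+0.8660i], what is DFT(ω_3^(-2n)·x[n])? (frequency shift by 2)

Modulation property: DFT(ω_3^(-2n)·x[n]) = X[(k-2) mod 3], so circularly shift X by 2 positions.

X[k-2] = [1.5000-0.8660i, 1.5000+0.8660i, 3]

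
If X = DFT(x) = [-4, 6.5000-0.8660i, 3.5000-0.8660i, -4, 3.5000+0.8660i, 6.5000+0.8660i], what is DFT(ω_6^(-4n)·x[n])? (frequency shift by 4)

Modulation property: DFT(ω_6^(-4n)·x[n]) = X[(k-4) mod 6], so circularly shift X by 4 positions.

X[k-4] = [3.5000-0.8660i, -4, 3.5000+0.8660i, 6.5000+0.8660i, -4, 6.5000-0.8660i]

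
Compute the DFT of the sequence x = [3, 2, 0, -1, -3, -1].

X[k] = Σ(n=0 to 5) x[n] · ω_6^(nk)
where ω_6 = e^(-2πi/6)

Computing each X[k]:
X[0] = 0
X[1] = 6.0000-5.1962i
X[2] = 3
X[3] = 0
X[4] = 3
X[5] = 6.0000+5.1962i

X = [0, 6.0000-5.1962i, 3, 0, 3, 6.0000+5.1962i]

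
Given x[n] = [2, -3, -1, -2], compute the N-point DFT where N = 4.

X[k] = Σ(n=0 to 3) x[n] · ω_4^(nk)
where ω_4 = e^(-2πi/4)

Computing each X[k]:
X[0] = -4
X[1] = 3+1i
X[2] = 6
X[3] = 3-1i

X = [-4, 3+1i, 6, 3-1i]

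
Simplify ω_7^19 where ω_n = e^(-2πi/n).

Since ω_7^7 = 1, powers reduce modulo 7.
19 mod 7 = 5
So ω_7^19 = ω_7^5 = e^(-2πi·5/7)

ω_7^19 = ω_7^5 = -0.2225+0.9749i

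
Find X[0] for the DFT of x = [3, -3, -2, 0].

X[0] = Σ(n=0 to 3) x[n] · ω_4^0 = Σ x[n]
= (3) + (-3) + (-2) + (0)

X[0] = -2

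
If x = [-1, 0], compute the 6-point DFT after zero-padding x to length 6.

Original 2-point DFT: [-1, -1]
Zero-padded 6-point DFT provides frequency interpolation.

DFT_6([x, 0, ...]) = [-1, -1, -1, -1, -1, -1]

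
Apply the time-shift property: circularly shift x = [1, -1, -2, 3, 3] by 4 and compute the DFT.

Time shift by 4: X_shifted[k] = ω_5^(4k) · X[k]
Shifted x = [-1, -2, 3, 3, 1]

DFT(x[n-4]) = [4, -6.1631+2.8532i, 1.6631+1.7634i, 1.6631-1.7634i, -6.1631-2.8532i]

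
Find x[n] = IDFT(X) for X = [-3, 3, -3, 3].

x[n] = (1/4) Σ(k=0 to 3) X[k] · e^(2πikn/4)

Computing each x[n]:
x[0] = 0
x[1] = 0
x[2] = -3
x[3] = 0

x = [0, 0, -3, 0]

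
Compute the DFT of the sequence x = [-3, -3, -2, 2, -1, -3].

X[k] = Σ(n=0 to 5) x[n] · ω_6^(nk)
where ω_6 = e^(-2πi/6)

Computing each X[k]:
X[0] = -10
X[1] = -6.5000+0.8660i
X[2] = 3.5000-0.8660i
X[3] = -2
X[4] = 3.5000+0.8660i
X[5] = -6.5000-0.8660i

X = [-10, -6.5000+0.8660i, 3.5000-0.8660i, -2, 3.5000+0.8660i, -6.5000-0.8660i]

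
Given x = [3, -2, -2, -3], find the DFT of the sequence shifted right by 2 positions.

Time shift by 2: X_shifted[k] = ω_4^(2k) · X[k]
Shifted x = [-2, -3, 3, -2]

DFT(x[n-2]) = [-4, -5+1i, 6, -5-1i]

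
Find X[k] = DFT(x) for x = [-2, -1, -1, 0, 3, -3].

X[k] = Σ(n=0 to 5) x[n] · ω_6^(nk)
where ω_6 = e^(-2πi/6)

Computing each X[k]:
X[0] = -4
X[1] = -5.0000+1.7321i
X[2] = -1.0000-5.1962i
X[3] = 4
X[4] = -1.0000+5.1962i
X[5] = -5.0000-1.7321i

X = [-4, -5.0000+1.7321i, -1.0000-5.1962i, 4, -1.0000+5.1962i, -5.0000-1.7321i]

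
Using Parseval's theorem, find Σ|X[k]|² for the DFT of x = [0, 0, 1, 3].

Parseval: Σ|x[n]|² = (1/N)Σ|X[k]|², so Σ|X[k]|² = N·Σ|x[n]|² = 4·10.0000

Σ|X[k]|² = N·Σ|x[n]|² = 4·10.0000 = 40.0000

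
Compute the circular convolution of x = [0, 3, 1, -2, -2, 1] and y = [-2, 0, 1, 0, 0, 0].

(x ⊛ y)[n] = Σ(m=0 to 5) x[m] · y[(n-m) mod 6]

Computing each output sample:
(x ⊛ y)[0] = -2
(x ⊛ y)[1] = -5
(x ⊛ y)[2] = -2
(x ⊛ y)[3] = 7
(x ⊛ y)[4] = 5
(x ⊛ y)[5] = -4

x ⊛ y = [-2, -5, -2, 7, 5, -4]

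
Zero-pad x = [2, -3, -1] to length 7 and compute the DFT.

Original 3-point DFT: [-2, 4.0000+1.7321i, 4.0000-1.7321i]
Zero-padded 7-point DFT provides frequency interpolation.

DFT_7([x, 0, ...]) = [-2, 0.3521+3.3204i, 3.5685+2.4909i, 4.0794+0.5198i, 4.0794-0.5198i, 3.5685-2.4909i, 0.3521-3.3204i]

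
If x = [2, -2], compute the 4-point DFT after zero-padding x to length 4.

Original 2-point DFT: [0, 4]
Zero-padded 4-point DFT provides frequency interpolation.

DFT_4([x, 0, ...]) = [0, 2+2i, 4, 2-2i]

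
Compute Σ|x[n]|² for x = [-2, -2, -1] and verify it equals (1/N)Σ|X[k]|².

Time domain:
Σ|x[n]|² = |-2|² + |-2|² + |-1|² = 9.0000

Frequency domain:
(1/3)Σ|X[k]|² = (1/3)(|-5|² + |-0.5000+0.8660i|² + |-0.5000-0.8660i|²) = (1/3)·27.0000 = 9.0000

Both sides agree, confirming Parseval's theorem.

Σ|x[n]|² = (1/N)Σ|X[k]|² = 9.0000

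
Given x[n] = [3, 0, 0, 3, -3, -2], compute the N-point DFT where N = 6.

X[k] = Σ(n=0 to 5) x[n] · ω_6^(nk)
where ω_6 = e^(-2πi/6)

Computing each X[k]:
X[0] = 1
X[1] = 0.5000-4.3301i
X[2] = 8.5000+0.8660i
X[3] = -1
X[4] = 8.5000-0.8660i
X[5] = 0.5000+4.3301i

X = [1, 0.5000-4.3301i, 8.5000+0.8660i, -1, 8.5000-0.8660i, 0.5000+4.3301i]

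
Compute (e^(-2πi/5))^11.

Since ω_5^5 = 1, powers reduce modulo 5.
11 mod 5 = 1
So ω_5^11 = ω_5^1 = e^(-2πi·1/5)

ω_5^11 = ω_5^1 = 0.3090-0.9511i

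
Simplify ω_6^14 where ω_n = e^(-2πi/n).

Since ω_6^6 = 1, powers reduce modulo 6.
14 mod 6 = 2
So ω_6^14 = ω_6^2 = e^(-2πi·2/6)

ω_6^14 = ω_6^2 = -0.5000-0.8660i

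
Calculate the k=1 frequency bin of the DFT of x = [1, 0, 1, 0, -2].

X[1] = Σ(n=0 to 4) x[n] · ω_5^(1n) where ω_5 = e^(-2πi/5)
= (1)·ω_5^0 + (0)·ω_5^1 + (1)·ω_5^2 + (0)·ω_5^3 + (-2)·ω_5^4

X[1] = -0.4271-2.4899i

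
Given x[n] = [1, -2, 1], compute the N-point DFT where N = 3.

X[k] = Σ(n=0 to 2) x[n] · ω_3^(nk)
where ω_3 = e^(-2πi/3)

Computing each X[k]:
X[0] = 0
X[1] = 1.5000+2.5981i
X[2] = 1.5000-2.5981i

X = [0, 1.5000+2.5981i, 1.5000-2.5981i]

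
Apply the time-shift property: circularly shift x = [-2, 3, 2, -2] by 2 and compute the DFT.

Time shift by 2: X_shifted[k] = ω_4^(2k) · X[k]
Shifted x = [2, -2, -2, 3]

DFT(x[n-2]) = [1, 4+5i, -1, 4-5i]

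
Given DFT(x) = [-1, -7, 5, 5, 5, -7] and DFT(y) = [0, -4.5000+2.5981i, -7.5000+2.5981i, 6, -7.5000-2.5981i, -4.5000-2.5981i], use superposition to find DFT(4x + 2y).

By linearity: DFT(4x + 2y) = 4·DFT(x) + 2·DFT(y)
= 4·[-1, -7, 5, 5, 5, -7] + 2·[0, -4.5000+2.5981i, -7.5000+2.5981i, 6, -7.5000-2.5981i, -4.5000-2.5981i]

Computing element-wise:
Z[0] = 4·(-1) + 2·(0) = -4
Z[1] = 4·(-7) + 2·(-4.5000+2.5981i) = -37.0000+5.1962i
Z[2] = 4·(5) + 2·(-7.5000+2.5981i) = 5.0000+5.1962i
Z[3] = 4·(5) + 2·(6) = 32
Z[4] = 4·(5) + 2·(-7.5000-2.5981i) = 5.0000-5.1962i
Z[5] = 4·(-7) + 2·(-4.5000-2.5981i) = -37.0000-5.1962i

DFT(4x + 2y) = 4·X + 2·Y = [-4, -37.0000+5.1962i, 5.0000+5.1962i, 32, 5.0000-5.1962i, -37.0000-5.1962i]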